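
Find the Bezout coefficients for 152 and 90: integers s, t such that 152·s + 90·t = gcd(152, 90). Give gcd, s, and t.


Euclidean algorithm on (152, 90) — divide until remainder is 0:
  152 = 1 · 90 + 62
  90 = 1 · 62 + 28
  62 = 2 · 28 + 6
  28 = 4 · 6 + 4
  6 = 1 · 4 + 2
  4 = 2 · 2 + 0
gcd(152, 90) = 2.
Track Bezout coefficients alongside the remainders: start with r₀ = 152 = a·1 + b·0 (s = 1, t = 0) and r₁ = 90 = a·0 + b·1 (s = 0, t = 1); each new remainder r_{k+1} = r_{k-1} − q_k·r_k inherits s_{k+1} = s_{k-1} − q_k·s_k, t_{k+1} = t_{k-1} − q_k·t_k, so r_k = a·s_k + b·t_k at every step:
  q = 1: r = 62, s = 1 − 1·0 = 1, t = 0 − 1·1 = -1  (check: 152·1 + 90·(-1) = 62)
  q = 1: r = 28, s = 0 − 1·1 = -1, t = 1 − 1·(-1) = 2  (check: 152·(-1) + 90·2 = 28)
  q = 2: r = 6, s = 1 − 2·(-1) = 3, t = -1 − 2·2 = -5  (check: 152·3 + 90·(-5) = 6)
  q = 4: r = 4, s = -1 − 4·3 = -13, t = 2 − 4·(-5) = 22  (check: 152·(-13) + 90·22 = 4)
  q = 1: r = 2, s = 3 − 1·(-13) = 16, t = -5 − 1·22 = -27  (check: 152·16 + 90·(-27) = 2)
The row with r = 2 (the gcd) gives the Bezout coefficients s = 16, t = -27.
Result: 152 · (16) + 90 · (-27) = 2.

gcd(152, 90) = 2; s = 16, t = -27 (check: 152·16 + 90·(-27) = 2).


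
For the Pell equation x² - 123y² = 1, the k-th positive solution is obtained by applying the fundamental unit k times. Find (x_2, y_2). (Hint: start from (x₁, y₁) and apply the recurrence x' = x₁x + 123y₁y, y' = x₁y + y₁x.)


Step 1: Find the fundamental solution (x₁, y₁) of x² - 123y² = 1.
  Expand √123 as a continued fraction. a₀ = ⌊√123⌋ = 11; iterate m_{k+1} = d_k·a_k − m_k, d_{k+1} = (123 − m_{k+1}²)/d_k, a_{k+1} = ⌊(a₀ + m_{k+1})/d_{k+1}⌋ (starting m₀ = 0, d₀ = 1), with convergents p_k = a_k·p_{k-1} + p_{k-2}, q_k = a_k·q_{k-1} + q_{k-2} (p₋₁ = 1, q₋₁ = 0):
  k = 0: a₀ = 11; p₀/q₀ = 11/1; p₀² − 123·q₀² = 121 − 123 = -2.
  k = 1: m = 11, d = 2, a = ⌊(11 + 11)/2⌋ = 11; p/q = (11·11 + 1)/(11·1 + 0) = 122/11; p² − 123·q² = 14884 − 14883 = 1.
  The first convergent with p² − 123·q² = 1 gives the fundamental solution (x₁, y₁) = (122, 11).
Step 2: Apply the recurrence (x_{n+1}, y_{n+1}) = (x₁x_n + 123y₁y_n, x₁y_n + y₁x_n) repeatedly.
  From (x_1, y_1) = (122, 11): x_2 = 122·122 + 123·11·11 = 29767; y_2 = 122·11 + 11·122 = 2684.
Step 3: Verify x_2² - 123·y_2² = 886074289 - 886074288 = 1 (should be 1). ✓

(x_1, y_1) = (122, 11); (x_2, y_2) = (29767, 2684).


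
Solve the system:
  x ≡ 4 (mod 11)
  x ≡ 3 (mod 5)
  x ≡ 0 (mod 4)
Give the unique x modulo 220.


Moduli 11, 5, 4 are pairwise coprime; by CRT there is a unique solution modulo M = 11 · 5 · 4 = 220.
Solve pairwise, accumulating the modulus:
  Start with x ≡ 4 (mod 11).
  Combine with x ≡ 3 (mod 5): since gcd(11, 5) = 1, we get a unique residue mod 55.
    Write x = 4 + 11·t and substitute into x ≡ 3 (mod 5): 11·t ≡ 3 − 4 = -1 (mod 5).
    Reduce coefficients mod 5: 1·t ≡ 4 (mod 5).
    So t ≡ 4 (mod 5).
    Then x = 4 + 11·4 = 48, valid modulo lcm(11, 5) = 55: x ≡ 48 (mod 55).
  Combine with x ≡ 0 (mod 4): since gcd(55, 4) = 1, we get a unique residue mod 220.
    Write x = 48 + 55·t and substitute into x ≡ 0 (mod 4): 55·t ≡ 0 − 48 = -48 (mod 4).
    Reduce coefficients mod 4: 3·t ≡ 0 (mod 4).
    The inverse of 3 mod 4 is 3 (since 3·3 = 9 = 2·4 + 1), so t ≡ 3·0 = 0 ≡ 0 (mod 4).
    Then x = 48 + 55·0 = 48, valid modulo lcm(55, 4) = 220: x ≡ 48 (mod 220).
Verify: 48 mod 11 = 4 ✓, 48 mod 5 = 3 ✓, 48 mod 4 = 0 ✓.

x ≡ 48 (mod 220).


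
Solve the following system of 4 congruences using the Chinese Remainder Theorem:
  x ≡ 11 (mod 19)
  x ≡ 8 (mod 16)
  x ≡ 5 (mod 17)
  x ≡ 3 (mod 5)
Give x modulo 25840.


Product of moduli M = 19 · 16 · 17 · 5 = 25840.
Merge one congruence at a time:
  Start: x ≡ 11 (mod 19).
  Combine with x ≡ 8 (mod 16); new modulus lcm = 304.
    Write x = 11 + 19·t and substitute into x ≡ 8 (mod 16): 19·t ≡ 8 − 11 = -3 (mod 16).
    Reduce coefficients mod 16: 3·t ≡ 13 (mod 16).
    The inverse of 3 mod 16 is 11 (since 3·11 = 33 = 2·16 + 1), so t ≡ 11·13 = 143 ≡ 15 (mod 16).
    Then x = 11 + 19·15 = 296, valid modulo lcm(19, 16) = 304: x ≡ 296 (mod 304).
  Combine with x ≡ 5 (mod 17); new modulus lcm = 5168.
    Write x = 296 + 304·t and substitute into x ≡ 5 (mod 17): 304·t ≡ 5 − 296 = -291 (mod 17).
    Reduce coefficients mod 17: 15·t ≡ 15 (mod 17).
    The inverse of 15 mod 17 is 8 (since 15·8 = 120 = 7·17 + 1), so t ≡ 8·15 = 120 ≡ 1 (mod 17).
    Then x = 296 + 304·1 = 600, valid modulo lcm(304, 17) = 5168: x ≡ 600 (mod 5168).
  Combine with x ≡ 3 (mod 5); new modulus lcm = 25840.
    Write x = 600 + 5168·t and substitute into x ≡ 3 (mod 5): 5168·t ≡ 3 − 600 = -597 (mod 5).
    Reduce coefficients mod 5: 3·t ≡ 3 (mod 5).
    The inverse of 3 mod 5 is 2 (since 3·2 = 6 = 1·5 + 1), so t ≡ 2·3 = 6 ≡ 1 (mod 5).
    Then x = 600 + 5168·1 = 5768, valid modulo lcm(5168, 5) = 25840: x ≡ 5768 (mod 25840).
Verify against each original: 5768 mod 19 = 11, 5768 mod 16 = 8, 5768 mod 17 = 5, 5768 mod 5 = 3.

x ≡ 5768 (mod 25840).


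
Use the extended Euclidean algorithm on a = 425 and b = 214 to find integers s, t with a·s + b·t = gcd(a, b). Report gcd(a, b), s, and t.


Euclidean algorithm on (425, 214) — divide until remainder is 0:
  425 = 1 · 214 + 211
  214 = 1 · 211 + 3
  211 = 70 · 3 + 1
  3 = 3 · 1 + 0
gcd(425, 214) = 1.
Track Bezout coefficients alongside the remainders: start with r₀ = 425 = a·1 + b·0 (s = 1, t = 0) and r₁ = 214 = a·0 + b·1 (s = 0, t = 1); each new remainder r_{k+1} = r_{k-1} − q_k·r_k inherits s_{k+1} = s_{k-1} − q_k·s_k, t_{k+1} = t_{k-1} − q_k·t_k, so r_k = a·s_k + b·t_k at every step:
  q = 1: r = 211, s = 1 − 1·0 = 1, t = 0 − 1·1 = -1  (check: 425·1 + 214·(-1) = 211)
  q = 1: r = 3, s = 0 − 1·1 = -1, t = 1 − 1·(-1) = 2  (check: 425·(-1) + 214·2 = 3)
  q = 70: r = 1, s = 1 − 70·(-1) = 71, t = -1 − 70·2 = -141  (check: 425·71 + 214·(-141) = 1)
The row with r = 1 (the gcd) gives the Bezout coefficients s = 71, t = -141.
Result: 425 · (71) + 214 · (-141) = 1.

gcd(425, 214) = 1; s = 71, t = -141 (check: 425·71 + 214·(-141) = 1).


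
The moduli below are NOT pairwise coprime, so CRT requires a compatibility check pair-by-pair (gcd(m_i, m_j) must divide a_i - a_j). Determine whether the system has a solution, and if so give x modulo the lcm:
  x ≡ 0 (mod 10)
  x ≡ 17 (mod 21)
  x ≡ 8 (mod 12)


Moduli 10, 21, 12 are not pairwise coprime, so CRT works modulo lcm(m_i) when all pairwise compatibility conditions hold.
Pairwise compatibility: gcd(m_i, m_j) must divide a_i - a_j for every pair.
Merge one congruence at a time:
  Start: x ≡ 0 (mod 10).
  Combine with x ≡ 17 (mod 21): gcd(10, 21) = 1; 17 - 0 = 17, which IS divisible by 1, so compatible.
    Write x = 0 + 10·t and substitute into x ≡ 17 (mod 21): 10·t ≡ 17 − 0 = 17 (mod 21).
    The inverse of 10 mod 21 is 19 (since 10·19 = 190 = 9·21 + 1), so t ≡ 19·17 = 323 ≡ 8 (mod 21).
    Then x = 0 + 10·8 = 80, valid modulo lcm(10, 21) = 210: x ≡ 80 (mod 210).
  Combine with x ≡ 8 (mod 12): gcd(210, 12) = 6; 8 - 80 = -72, which IS divisible by 6, so compatible.
    Write x = 80 + 210·t and substitute into x ≡ 8 (mod 12): 210·t ≡ 8 − 80 = -72 (mod 12).
    Divide the congruence (and modulus) by g = 6: 35·t ≡ -12 (mod 2).
    Reduce coefficients mod 2: 1·t ≡ 0 (mod 2).
    So t ≡ 0 (mod 2).
    Then x = 80 + 210·0 = 80, valid modulo lcm(210, 12) = 420: x ≡ 80 (mod 420).
Verify: 80 mod 10 = 0, 80 mod 21 = 17, 80 mod 12 = 8.

x ≡ 80 (mod 420).


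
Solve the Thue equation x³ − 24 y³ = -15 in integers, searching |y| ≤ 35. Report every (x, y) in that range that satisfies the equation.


The equation is x³ - 24y³ = -15. For fixed y, x³ = 24·y³ − 15, so a solution requires the RHS to be a perfect cube.
Strategy: iterate y from -35 to 35, compute RHS = 24·y³ − 15, and check whether it is a (positive or negative) perfect cube.
Check small values of y:
  y = 0: RHS = -15 is not a perfect cube.
  y = 1: RHS = 9 is not a perfect cube.
  y = -1: RHS = -39 is not a perfect cube.
  y = 2: RHS = 177 is not a perfect cube.
  y = -2: RHS = -207 is not a perfect cube.
  y = 3: RHS = 633 is not a perfect cube.
  y = -3: RHS = -663 is not a perfect cube.
Continuing the search up to |y| = 35 finds no solutions either.
No (x, y) in the scanned range satisfies the equation.

No integer solutions with |y| ≤ 35.


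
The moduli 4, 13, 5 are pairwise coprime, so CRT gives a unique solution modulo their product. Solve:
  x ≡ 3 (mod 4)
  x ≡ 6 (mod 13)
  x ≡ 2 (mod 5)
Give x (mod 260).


Moduli 4, 13, 5 are pairwise coprime; by CRT there is a unique solution modulo M = 4 · 13 · 5 = 260.
Solve pairwise, accumulating the modulus:
  Start with x ≡ 3 (mod 4).
  Combine with x ≡ 6 (mod 13): since gcd(4, 13) = 1, we get a unique residue mod 52.
    Write x = 3 + 4·t and substitute into x ≡ 6 (mod 13): 4·t ≡ 6 − 3 = 3 (mod 13).
    The inverse of 4 mod 13 is 10 (since 4·10 = 40 = 3·13 + 1), so t ≡ 10·3 = 30 ≡ 4 (mod 13).
    Then x = 3 + 4·4 = 19, valid modulo lcm(4, 13) = 52: x ≡ 19 (mod 52).
  Combine with x ≡ 2 (mod 5): since gcd(52, 5) = 1, we get a unique residue mod 260.
    Write x = 19 + 52·t and substitute into x ≡ 2 (mod 5): 52·t ≡ 2 − 19 = -17 (mod 5).
    Reduce coefficients mod 5: 2·t ≡ 3 (mod 5).
    The inverse of 2 mod 5 is 3 (since 2·3 = 6 = 1·5 + 1), so t ≡ 3·3 = 9 ≡ 4 (mod 5).
    Then x = 19 + 52·4 = 227, valid modulo lcm(52, 5) = 260: x ≡ 227 (mod 260).
Verify: 227 mod 4 = 3 ✓, 227 mod 13 = 6 ✓, 227 mod 5 = 2 ✓.

x ≡ 227 (mod 260).


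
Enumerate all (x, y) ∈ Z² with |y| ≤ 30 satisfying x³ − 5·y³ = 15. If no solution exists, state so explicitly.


The equation is x³ - 5y³ = 15. For fixed y, x³ = 5·y³ + 15, so a solution requires the RHS to be a perfect cube.
Strategy: iterate y from -30 to 30, compute RHS = 5·y³ + 15, and check whether it is a (positive or negative) perfect cube.
Check small values of y:
  y = 0: RHS = 15 is not a perfect cube.
  y = 1: RHS = 20 is not a perfect cube.
  y = -1: RHS = 10 is not a perfect cube.
  y = 2: RHS = 55 is not a perfect cube.
  y = -2: RHS = -25 is not a perfect cube.
  y = 3: RHS = 150 is not a perfect cube.
  y = -3: RHS = -120 is not a perfect cube.
Continuing the search up to |y| = 30 finds no solutions either.
No (x, y) in the scanned range satisfies the equation.

No integer solutions with |y| ≤ 30.


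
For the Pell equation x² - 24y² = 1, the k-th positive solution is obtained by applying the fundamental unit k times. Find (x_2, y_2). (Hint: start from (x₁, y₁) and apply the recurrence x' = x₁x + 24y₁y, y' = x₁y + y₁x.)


Step 1: Find the fundamental solution (x₁, y₁) of x² - 24y² = 1.
  Expand √24 as a continued fraction. a₀ = ⌊√24⌋ = 4; iterate m_{k+1} = d_k·a_k − m_k, d_{k+1} = (24 − m_{k+1}²)/d_k, a_{k+1} = ⌊(a₀ + m_{k+1})/d_{k+1}⌋ (starting m₀ = 0, d₀ = 1), with convergents p_k = a_k·p_{k-1} + p_{k-2}, q_k = a_k·q_{k-1} + q_{k-2} (p₋₁ = 1, q₋₁ = 0):
  k = 0: a₀ = 4; p₀/q₀ = 4/1; p₀² − 24·q₀² = 16 − 24 = -8.
  k = 1: m = 4, d = 8, a = ⌊(4 + 4)/8⌋ = 1; p/q = (1·4 + 1)/(1·1 + 0) = 5/1; p² − 24·q² = 25 − 24 = 1.
  The first convergent with p² − 24·q² = 1 gives the fundamental solution (x₁, y₁) = (5, 1).
Step 2: Apply the recurrence (x_{n+1}, y_{n+1}) = (x₁x_n + 24y₁y_n, x₁y_n + y₁x_n) repeatedly.
  From (x_1, y_1) = (5, 1): x_2 = 5·5 + 24·1·1 = 49; y_2 = 5·1 + 1·5 = 10.
Step 3: Verify x_2² - 24·y_2² = 2401 - 2400 = 1 (should be 1). ✓

(x_1, y_1) = (5, 1); (x_2, y_2) = (49, 10).


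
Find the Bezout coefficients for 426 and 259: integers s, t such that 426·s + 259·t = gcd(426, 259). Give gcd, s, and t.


Euclidean algorithm on (426, 259) — divide until remainder is 0:
  426 = 1 · 259 + 167
  259 = 1 · 167 + 92
  167 = 1 · 92 + 75
  92 = 1 · 75 + 17
  75 = 4 · 17 + 7
  17 = 2 · 7 + 3
  7 = 2 · 3 + 1
  3 = 3 · 1 + 0
gcd(426, 259) = 1.
Track Bezout coefficients alongside the remainders: start with r₀ = 426 = a·1 + b·0 (s = 1, t = 0) and r₁ = 259 = a·0 + b·1 (s = 0, t = 1); each new remainder r_{k+1} = r_{k-1} − q_k·r_k inherits s_{k+1} = s_{k-1} − q_k·s_k, t_{k+1} = t_{k-1} − q_k·t_k, so r_k = a·s_k + b·t_k at every step:
  q = 1: r = 167, s = 1 − 1·0 = 1, t = 0 − 1·1 = -1  (check: 426·1 + 259·(-1) = 167)
  q = 1: r = 92, s = 0 − 1·1 = -1, t = 1 − 1·(-1) = 2  (check: 426·(-1) + 259·2 = 92)
  q = 1: r = 75, s = 1 − 1·(-1) = 2, t = -1 − 1·2 = -3  (check: 426·2 + 259·(-3) = 75)
  q = 1: r = 17, s = -1 − 1·2 = -3, t = 2 − 1·(-3) = 5  (check: 426·(-3) + 259·5 = 17)
  q = 4: r = 7, s = 2 − 4·(-3) = 14, t = -3 − 4·5 = -23  (check: 426·14 + 259·(-23) = 7)
  q = 2: r = 3, s = -3 − 2·14 = -31, t = 5 − 2·(-23) = 51  (check: 426·(-31) + 259·51 = 3)
  q = 2: r = 1, s = 14 − 2·(-31) = 76, t = -23 − 2·51 = -125  (check: 426·76 + 259·(-125) = 1)
The row with r = 1 (the gcd) gives the Bezout coefficients s = 76, t = -125.
Result: 426 · (76) + 259 · (-125) = 1.

gcd(426, 259) = 1; s = 76, t = -125 (check: 426·76 + 259·(-125) = 1).


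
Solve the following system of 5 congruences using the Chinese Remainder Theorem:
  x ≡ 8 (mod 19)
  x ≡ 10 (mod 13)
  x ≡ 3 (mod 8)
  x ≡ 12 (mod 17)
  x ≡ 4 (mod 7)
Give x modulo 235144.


Product of moduli M = 19 · 13 · 8 · 17 · 7 = 235144.
Merge one congruence at a time:
  Start: x ≡ 8 (mod 19).
  Combine with x ≡ 10 (mod 13); new modulus lcm = 247.
    Write x = 8 + 19·t and substitute into x ≡ 10 (mod 13): 19·t ≡ 10 − 8 = 2 (mod 13).
    Reduce coefficients mod 13: 6·t ≡ 2 (mod 13).
    The inverse of 6 mod 13 is 11 (since 6·11 = 66 = 5·13 + 1), so t ≡ 11·2 = 22 ≡ 9 (mod 13).
    Then x = 8 + 19·9 = 179, valid modulo lcm(19, 13) = 247: x ≡ 179 (mod 247).
  Combine with x ≡ 3 (mod 8); new modulus lcm = 1976.
    Write x = 179 + 247·t and substitute into x ≡ 3 (mod 8): 247·t ≡ 3 − 179 = -176 (mod 8).
    Reduce coefficients mod 8: 7·t ≡ 0 (mod 8).
    The inverse of 7 mod 8 is 7 (since 7·7 = 49 = 6·8 + 1), so t ≡ 7·0 = 0 ≡ 0 (mod 8).
    Then x = 179 + 247·0 = 179, valid modulo lcm(247, 8) = 1976: x ≡ 179 (mod 1976).
  Combine with x ≡ 12 (mod 17); new modulus lcm = 33592.
    Write x = 179 + 1976·t and substitute into x ≡ 12 (mod 17): 1976·t ≡ 12 − 179 = -167 (mod 17).
    Reduce coefficients mod 17: 4·t ≡ 3 (mod 17).
    The inverse of 4 mod 17 is 13 (since 4·13 = 52 = 3·17 + 1), so t ≡ 13·3 = 39 ≡ 5 (mod 17).
    Then x = 179 + 1976·5 = 10059, valid modulo lcm(1976, 17) = 33592: x ≡ 10059 (mod 33592).
  Combine with x ≡ 4 (mod 7); new modulus lcm = 235144.
    Write x = 10059 + 33592·t and substitute into x ≡ 4 (mod 7): 33592·t ≡ 4 − 10059 = -10055 (mod 7).
    Reduce coefficients mod 7: 6·t ≡ 4 (mod 7).
    The inverse of 6 mod 7 is 6 (since 6·6 = 36 = 5·7 + 1), so t ≡ 6·4 = 24 ≡ 3 (mod 7).
    Then x = 10059 + 33592·3 = 110835, valid modulo lcm(33592, 7) = 235144: x ≡ 110835 (mod 235144).
Verify against each original: 110835 mod 19 = 8, 110835 mod 13 = 10, 110835 mod 8 = 3, 110835 mod 17 = 12, 110835 mod 7 = 4.

x ≡ 110835 (mod 235144).


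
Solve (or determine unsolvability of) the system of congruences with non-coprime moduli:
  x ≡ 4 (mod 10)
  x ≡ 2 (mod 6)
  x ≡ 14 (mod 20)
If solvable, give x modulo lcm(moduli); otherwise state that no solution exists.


Moduli 10, 6, 20 are not pairwise coprime, so CRT works modulo lcm(m_i) when all pairwise compatibility conditions hold.
Pairwise compatibility: gcd(m_i, m_j) must divide a_i - a_j for every pair.
Merge one congruence at a time:
  Start: x ≡ 4 (mod 10).
  Combine with x ≡ 2 (mod 6): gcd(10, 6) = 2; 2 - 4 = -2, which IS divisible by 2, so compatible.
    Write x = 4 + 10·t and substitute into x ≡ 2 (mod 6): 10·t ≡ 2 − 4 = -2 (mod 6).
    Divide the congruence (and modulus) by g = 2: 5·t ≡ -1 (mod 3).
    Reduce coefficients mod 3: 2·t ≡ 2 (mod 3).
    The inverse of 2 mod 3 is 2 (since 2·2 = 4 = 1·3 + 1), so t ≡ 2·2 = 4 ≡ 1 (mod 3).
    Then x = 4 + 10·1 = 14, valid modulo lcm(10, 6) = 30: x ≡ 14 (mod 30).
  Combine with x ≡ 14 (mod 20): gcd(30, 20) = 10; 14 - 14 = 0, which IS divisible by 10, so compatible.
    Write x = 14 + 30·t and substitute into x ≡ 14 (mod 20): 30·t ≡ 14 − 14 = 0 (mod 20).
    Divide the congruence (and modulus) by g = 10: 3·t ≡ 0 (mod 2).
    Reduce coefficients mod 2: 1·t ≡ 0 (mod 2).
    So t ≡ 0 (mod 2).
    Then x = 14 + 30·0 = 14, valid modulo lcm(30, 20) = 60: x ≡ 14 (mod 60).
Verify: 14 mod 10 = 4, 14 mod 6 = 2, 14 mod 20 = 14.

x ≡ 14 (mod 60).


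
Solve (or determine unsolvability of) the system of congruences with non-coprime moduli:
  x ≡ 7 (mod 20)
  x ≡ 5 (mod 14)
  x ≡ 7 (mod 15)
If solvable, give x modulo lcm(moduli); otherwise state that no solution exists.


Moduli 20, 14, 15 are not pairwise coprime, so CRT works modulo lcm(m_i) when all pairwise compatibility conditions hold.
Pairwise compatibility: gcd(m_i, m_j) must divide a_i - a_j for every pair.
Merge one congruence at a time:
  Start: x ≡ 7 (mod 20).
  Combine with x ≡ 5 (mod 14): gcd(20, 14) = 2; 5 - 7 = -2, which IS divisible by 2, so compatible.
    Write x = 7 + 20·t and substitute into x ≡ 5 (mod 14): 20·t ≡ 5 − 7 = -2 (mod 14).
    Divide the congruence (and modulus) by g = 2: 10·t ≡ -1 (mod 7).
    Reduce coefficients mod 7: 3·t ≡ 6 (mod 7).
    The inverse of 3 mod 7 is 5 (since 3·5 = 15 = 2·7 + 1), so t ≡ 5·6 = 30 ≡ 2 (mod 7).
    Then x = 7 + 20·2 = 47, valid modulo lcm(20, 14) = 140: x ≡ 47 (mod 140).
  Combine with x ≡ 7 (mod 15): gcd(140, 15) = 5; 7 - 47 = -40, which IS divisible by 5, so compatible.
    Write x = 47 + 140·t and substitute into x ≡ 7 (mod 15): 140·t ≡ 7 − 47 = -40 (mod 15).
    Divide the congruence (and modulus) by g = 5: 28·t ≡ -8 (mod 3).
    Reduce coefficients mod 3: 1·t ≡ 1 (mod 3).
    So t ≡ 1 (mod 3).
    Then x = 47 + 140·1 = 187, valid modulo lcm(140, 15) = 420: x ≡ 187 (mod 420).
Verify: 187 mod 20 = 7, 187 mod 14 = 5, 187 mod 15 = 7.

x ≡ 187 (mod 420).


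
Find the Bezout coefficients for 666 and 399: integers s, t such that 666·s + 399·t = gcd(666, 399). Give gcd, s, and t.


Euclidean algorithm on (666, 399) — divide until remainder is 0:
  666 = 1 · 399 + 267
  399 = 1 · 267 + 132
  267 = 2 · 132 + 3
  132 = 44 · 3 + 0
gcd(666, 399) = 3.
Track Bezout coefficients alongside the remainders: start with r₀ = 666 = a·1 + b·0 (s = 1, t = 0) and r₁ = 399 = a·0 + b·1 (s = 0, t = 1); each new remainder r_{k+1} = r_{k-1} − q_k·r_k inherits s_{k+1} = s_{k-1} − q_k·s_k, t_{k+1} = t_{k-1} − q_k·t_k, so r_k = a·s_k + b·t_k at every step:
  q = 1: r = 267, s = 1 − 1·0 = 1, t = 0 − 1·1 = -1  (check: 666·1 + 399·(-1) = 267)
  q = 1: r = 132, s = 0 − 1·1 = -1, t = 1 − 1·(-1) = 2  (check: 666·(-1) + 399·2 = 132)
  q = 2: r = 3, s = 1 − 2·(-1) = 3, t = -1 − 2·2 = -5  (check: 666·3 + 399·(-5) = 3)
The row with r = 3 (the gcd) gives the Bezout coefficients s = 3, t = -5.
Result: 666 · (3) + 399 · (-5) = 3.

gcd(666, 399) = 3; s = 3, t = -5 (check: 666·3 + 399·(-5) = 3).


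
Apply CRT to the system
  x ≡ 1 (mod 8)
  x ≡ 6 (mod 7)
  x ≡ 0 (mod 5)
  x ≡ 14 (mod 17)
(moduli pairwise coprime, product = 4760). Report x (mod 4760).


Product of moduli M = 8 · 7 · 5 · 17 = 4760.
Merge one congruence at a time:
  Start: x ≡ 1 (mod 8).
  Combine with x ≡ 6 (mod 7); new modulus lcm = 56.
    Write x = 1 + 8·t and substitute into x ≡ 6 (mod 7): 8·t ≡ 6 − 1 = 5 (mod 7).
    Reduce coefficients mod 7: 1·t ≡ 5 (mod 7).
    So t ≡ 5 (mod 7).
    Then x = 1 + 8·5 = 41, valid modulo lcm(8, 7) = 56: x ≡ 41 (mod 56).
  Combine with x ≡ 0 (mod 5); new modulus lcm = 280.
    Write x = 41 + 56·t and substitute into x ≡ 0 (mod 5): 56·t ≡ 0 − 41 = -41 (mod 5).
    Reduce coefficients mod 5: 1·t ≡ 4 (mod 5).
    So t ≡ 4 (mod 5).
    Then x = 41 + 56·4 = 265, valid modulo lcm(56, 5) = 280: x ≡ 265 (mod 280).
  Combine with x ≡ 14 (mod 17); new modulus lcm = 4760.
    Write x = 265 + 280·t and substitute into x ≡ 14 (mod 17): 280·t ≡ 14 − 265 = -251 (mod 17).
    Reduce coefficients mod 17: 8·t ≡ 4 (mod 17).
    The inverse of 8 mod 17 is 15 (since 8·15 = 120 = 7·17 + 1), so t ≡ 15·4 = 60 ≡ 9 (mod 17).
    Then x = 265 + 280·9 = 2785, valid modulo lcm(280, 17) = 4760: x ≡ 2785 (mod 4760).
Verify against each original: 2785 mod 8 = 1, 2785 mod 7 = 6, 2785 mod 5 = 0, 2785 mod 17 = 14.

x ≡ 2785 (mod 4760).


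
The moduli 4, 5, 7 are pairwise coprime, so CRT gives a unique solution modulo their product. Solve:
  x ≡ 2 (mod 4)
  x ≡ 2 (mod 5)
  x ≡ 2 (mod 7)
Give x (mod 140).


Moduli 4, 5, 7 are pairwise coprime; by CRT there is a unique solution modulo M = 4 · 5 · 7 = 140.
Solve pairwise, accumulating the modulus:
  Start with x ≡ 2 (mod 4).
  Combine with x ≡ 2 (mod 5): since gcd(4, 5) = 1, we get a unique residue mod 20.
    Write x = 2 + 4·t and substitute into x ≡ 2 (mod 5): 4·t ≡ 2 − 2 = 0 (mod 5).
    The inverse of 4 mod 5 is 4 (since 4·4 = 16 = 3·5 + 1), so t ≡ 4·0 = 0 ≡ 0 (mod 5).
    Then x = 2 + 4·0 = 2, valid modulo lcm(4, 5) = 20: x ≡ 2 (mod 20).
  Combine with x ≡ 2 (mod 7): since gcd(20, 7) = 1, we get a unique residue mod 140.
    Write x = 2 + 20·t and substitute into x ≡ 2 (mod 7): 20·t ≡ 2 − 2 = 0 (mod 7).
    Reduce coefficients mod 7: 6·t ≡ 0 (mod 7).
    The inverse of 6 mod 7 is 6 (since 6·6 = 36 = 5·7 + 1), so t ≡ 6·0 = 0 ≡ 0 (mod 7).
    Then x = 2 + 20·0 = 2, valid modulo lcm(20, 7) = 140: x ≡ 2 (mod 140).
Verify: 2 mod 4 = 2 ✓, 2 mod 5 = 2 ✓, 2 mod 7 = 2 ✓.

x ≡ 2 (mod 140).


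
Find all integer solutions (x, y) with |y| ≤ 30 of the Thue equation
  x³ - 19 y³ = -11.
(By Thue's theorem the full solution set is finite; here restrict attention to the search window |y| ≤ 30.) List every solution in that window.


The equation is x³ - 19y³ = -11. For fixed y, x³ = 19·y³ − 11, so a solution requires the RHS to be a perfect cube.
Strategy: iterate y from -30 to 30, compute RHS = 19·y³ − 11, and check whether it is a (positive or negative) perfect cube.
Check small values of y:
  y = 0: RHS = -11 is not a perfect cube.
  y = 1: RHS = 8 = (2)³ ⇒ x = 2 works.
  y = -1: RHS = -30 is not a perfect cube.
  y = 2: RHS = 141 is not a perfect cube.
  y = -2: RHS = -163 is not a perfect cube.
  y = 3: RHS = 502 is not a perfect cube.
  y = -3: RHS = -524 is not a perfect cube.
Continuing the search up to |y| = 30 finds no further solutions beyond those listed.
Collected solutions: (2, 1).

Solutions (with |y| ≤ 30): (2, 1).


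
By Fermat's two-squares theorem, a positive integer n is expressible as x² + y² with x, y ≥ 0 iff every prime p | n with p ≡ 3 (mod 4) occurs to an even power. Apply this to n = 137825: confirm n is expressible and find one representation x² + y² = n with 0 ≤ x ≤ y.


Step 1: Factor n = 137825 = 5^2 · 37 · 149.
Step 2: Check the mod-4 condition on each prime factor: 5 ≡ 1 (mod 4), exponent 2; 37 ≡ 1 (mod 4), exponent 1; 149 ≡ 1 (mod 4), exponent 1.
All primes ≡ 3 (mod 4) appear to even exponent (or don't appear), so by the two-squares theorem n IS expressible as a sum of two squares.
Step 3: Build a representation. Group n = k² · m with k = 5 and m = 37 · 149 = 5513 (a product of primes ≡ 1 (mod 4)); a representation of m scales to one of n via (k·x)² + (k·y)² = k²(x² + y²). Each prime p ≡ 1 (mod 4) is itself a sum of two squares; find a² by testing p − a² for a perfect square:
  37: 37 − 1² = 36 = 6² ⇒ 37 = 1² + 6².
  149: 149 − 1² = 148, 149 − 2² = 145, 149 − 3² = 140, 149 − 4² = 133, 149 − 5² = 124, 149 − 6² = 113, 149 − 7² = 100 = 10² ⇒ 149 = 7² + 10².
  Combine using the Brahmagupta–Fibonacci identity (a² + b²)(c² + d²) = (ac − bd)² + (ad + bc)² = (ac + bd)² + (ad − bc)²:
  37 · 149 = 5513: from (1² + 6²)(7² + 10²), take (1·7 − 6·10, 1·10 + 6·7) = (7 − 60, 10 + 42) = (-53, 52); dropping signs (only squares matter) gives (53, 52); check 53² + 52² = 2809 + 2704 = 5513 ✓.
  Scale by k = 5: (5·53, 5·52) = (265, 260).
Step 4: Order so x ≤ y and verify: 260² + 265² = 67600 + 70225 = 137825 = n. ✓

n = 137825 = 260² + 265² (one valid representation with x ≤ y).


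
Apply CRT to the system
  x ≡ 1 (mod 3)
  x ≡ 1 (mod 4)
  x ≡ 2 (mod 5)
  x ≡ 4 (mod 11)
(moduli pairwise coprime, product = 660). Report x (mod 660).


Product of moduli M = 3 · 4 · 5 · 11 = 660.
Merge one congruence at a time:
  Start: x ≡ 1 (mod 3).
  Combine with x ≡ 1 (mod 4); new modulus lcm = 12.
    Write x = 1 + 3·t and substitute into x ≡ 1 (mod 4): 3·t ≡ 1 − 1 = 0 (mod 4).
    The inverse of 3 mod 4 is 3 (since 3·3 = 9 = 2·4 + 1), so t ≡ 3·0 = 0 ≡ 0 (mod 4).
    Then x = 1 + 3·0 = 1, valid modulo lcm(3, 4) = 12: x ≡ 1 (mod 12).
  Combine with x ≡ 2 (mod 5); new modulus lcm = 60.
    Write x = 1 + 12·t and substitute into x ≡ 2 (mod 5): 12·t ≡ 2 − 1 = 1 (mod 5).
    Reduce coefficients mod 5: 2·t ≡ 1 (mod 5).
    The inverse of 2 mod 5 is 3 (since 2·3 = 6 = 1·5 + 1), so t ≡ 3·1 = 3 ≡ 3 (mod 5).
    Then x = 1 + 12·3 = 37, valid modulo lcm(12, 5) = 60: x ≡ 37 (mod 60).
  Combine with x ≡ 4 (mod 11); new modulus lcm = 660.
    Write x = 37 + 60·t and substitute into x ≡ 4 (mod 11): 60·t ≡ 4 − 37 = -33 (mod 11).
    Reduce coefficients mod 11: 5·t ≡ 0 (mod 11).
    The inverse of 5 mod 11 is 9 (since 5·9 = 45 = 4·11 + 1), so t ≡ 9·0 = 0 ≡ 0 (mod 11).
    Then x = 37 + 60·0 = 37, valid modulo lcm(60, 11) = 660: x ≡ 37 (mod 660).
Verify against each original: 37 mod 3 = 1, 37 mod 4 = 1, 37 mod 5 = 2, 37 mod 11 = 4.

x ≡ 37 (mod 660).


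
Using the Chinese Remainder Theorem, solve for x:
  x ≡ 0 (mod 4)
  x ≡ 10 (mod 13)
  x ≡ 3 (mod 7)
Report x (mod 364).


Moduli 4, 13, 7 are pairwise coprime; by CRT there is a unique solution modulo M = 4 · 13 · 7 = 364.
Solve pairwise, accumulating the modulus:
  Start with x ≡ 0 (mod 4).
  Combine with x ≡ 10 (mod 13): since gcd(4, 13) = 1, we get a unique residue mod 52.
    Write x = 0 + 4·t and substitute into x ≡ 10 (mod 13): 4·t ≡ 10 − 0 = 10 (mod 13).
    The inverse of 4 mod 13 is 10 (since 4·10 = 40 = 3·13 + 1), so t ≡ 10·10 = 100 ≡ 9 (mod 13).
    Then x = 0 + 4·9 = 36, valid modulo lcm(4, 13) = 52: x ≡ 36 (mod 52).
  Combine with x ≡ 3 (mod 7): since gcd(52, 7) = 1, we get a unique residue mod 364.
    Write x = 36 + 52·t and substitute into x ≡ 3 (mod 7): 52·t ≡ 3 − 36 = -33 (mod 7).
    Reduce coefficients mod 7: 3·t ≡ 2 (mod 7).
    The inverse of 3 mod 7 is 5 (since 3·5 = 15 = 2·7 + 1), so t ≡ 5·2 = 10 ≡ 3 (mod 7).
    Then x = 36 + 52·3 = 192, valid modulo lcm(52, 7) = 364: x ≡ 192 (mod 364).
Verify: 192 mod 4 = 0 ✓, 192 mod 13 = 10 ✓, 192 mod 7 = 3 ✓.

x ≡ 192 (mod 364).


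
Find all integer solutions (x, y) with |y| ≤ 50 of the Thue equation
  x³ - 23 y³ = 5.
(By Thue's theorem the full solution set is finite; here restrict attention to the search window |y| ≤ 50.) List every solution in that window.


The equation is x³ - 23y³ = 5. For fixed y, x³ = 23·y³ + 5, so a solution requires the RHS to be a perfect cube.
Strategy: iterate y from -50 to 50, compute RHS = 23·y³ + 5, and check whether it is a (positive or negative) perfect cube.
Check small values of y:
  y = 0: RHS = 5 is not a perfect cube.
  y = 1: RHS = 28 is not a perfect cube.
  y = -1: RHS = -18 is not a perfect cube.
  y = 2: RHS = 189 is not a perfect cube.
  y = -2: RHS = -179 is not a perfect cube.
  y = 3: RHS = 626 is not a perfect cube.
  y = -3: RHS = -616 is not a perfect cube.
Continuing the search up to |y| = 50 finds no solutions either.
No (x, y) in the scanned range satisfies the equation.

No integer solutions with |y| ≤ 50.


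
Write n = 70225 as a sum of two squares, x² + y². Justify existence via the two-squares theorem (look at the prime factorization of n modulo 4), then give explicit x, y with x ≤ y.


Step 1: Factor n = 70225 = 5^2 · 53^2.
Step 2: Check the mod-4 condition on each prime factor: 5 ≡ 1 (mod 4), exponent 2; 53 ≡ 1 (mod 4), exponent 2.
All primes ≡ 3 (mod 4) appear to even exponent (or don't appear), so by the two-squares theorem n IS expressible as a sum of two squares.
Step 3: Build a representation. Group n = k² · m with k = 5 and m = 53 · 53 = 2809 (a product of primes ≡ 1 (mod 4)); a representation of m scales to one of n via (k·x)² + (k·y)² = k²(x² + y²). Each prime p ≡ 1 (mod 4) is itself a sum of two squares; find a² by testing p − a² for a perfect square:
  53: 53 − 1² = 52, 53 − 2² = 49 = 7² ⇒ 53 = 2² + 7².
  Combine using the Brahmagupta–Fibonacci identity (a² + b²)(c² + d²) = (ac − bd)² + (ad + bc)² = (ac + bd)² + (ad − bc)²:
  53 · 53 = 2809: from (2² + 7²)(2² + 7²), take (2·2 − 7·7, 2·7 + 7·2) = (4 − 49, 14 + 14) = (-45, 28); dropping signs (only squares matter) gives (45, 28); check 45² + 28² = 2025 + 784 = 2809 ✓.
  Scale by k = 5: (5·45, 5·28) = (225, 140).
Step 4: Order so x ≤ y and verify: 140² + 225² = 19600 + 50625 = 70225 = n. ✓

n = 70225 = 140² + 225² (one valid representation with x ≤ y).


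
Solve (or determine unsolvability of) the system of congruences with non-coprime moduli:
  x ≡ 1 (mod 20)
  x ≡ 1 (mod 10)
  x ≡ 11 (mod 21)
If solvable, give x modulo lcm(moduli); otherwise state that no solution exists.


Moduli 20, 10, 21 are not pairwise coprime, so CRT works modulo lcm(m_i) when all pairwise compatibility conditions hold.
Pairwise compatibility: gcd(m_i, m_j) must divide a_i - a_j for every pair.
Merge one congruence at a time:
  Start: x ≡ 1 (mod 20).
  Combine with x ≡ 1 (mod 10): gcd(20, 10) = 10; 1 - 1 = 0, which IS divisible by 10, so compatible.
    Write x = 1 + 20·t and substitute into x ≡ 1 (mod 10): 20·t ≡ 1 − 1 = 0 (mod 10).
    Divide the congruence (and modulus) by g = 10: 2·t ≡ 0 (mod 1).
    Modulo 1 every t works; take t = 0.
    Then x = 1 + 20·0 = 1, valid modulo lcm(20, 10) = 20: x ≡ 1 (mod 20).
  Combine with x ≡ 11 (mod 21): gcd(20, 21) = 1; 11 - 1 = 10, which IS divisible by 1, so compatible.
    Write x = 1 + 20·t and substitute into x ≡ 11 (mod 21): 20·t ≡ 11 − 1 = 10 (mod 21).
    The inverse of 20 mod 21 is 20 (since 20·20 = 400 = 19·21 + 1), so t ≡ 20·10 = 200 ≡ 11 (mod 21).
    Then x = 1 + 20·11 = 221, valid modulo lcm(20, 21) = 420: x ≡ 221 (mod 420).
Verify: 221 mod 20 = 1, 221 mod 10 = 1, 221 mod 21 = 11.

x ≡ 221 (mod 420).


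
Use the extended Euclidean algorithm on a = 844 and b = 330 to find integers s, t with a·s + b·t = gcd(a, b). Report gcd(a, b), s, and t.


Euclidean algorithm on (844, 330) — divide until remainder is 0:
  844 = 2 · 330 + 184
  330 = 1 · 184 + 146
  184 = 1 · 146 + 38
  146 = 3 · 38 + 32
  38 = 1 · 32 + 6
  32 = 5 · 6 + 2
  6 = 3 · 2 + 0
gcd(844, 330) = 2.
Track Bezout coefficients alongside the remainders: start with r₀ = 844 = a·1 + b·0 (s = 1, t = 0) and r₁ = 330 = a·0 + b·1 (s = 0, t = 1); each new remainder r_{k+1} = r_{k-1} − q_k·r_k inherits s_{k+1} = s_{k-1} − q_k·s_k, t_{k+1} = t_{k-1} − q_k·t_k, so r_k = a·s_k + b·t_k at every step:
  q = 2: r = 184, s = 1 − 2·0 = 1, t = 0 − 2·1 = -2  (check: 844·1 + 330·(-2) = 184)
  q = 1: r = 146, s = 0 − 1·1 = -1, t = 1 − 1·(-2) = 3  (check: 844·(-1) + 330·3 = 146)
  q = 1: r = 38, s = 1 − 1·(-1) = 2, t = -2 − 1·3 = -5  (check: 844·2 + 330·(-5) = 38)
  q = 3: r = 32, s = -1 − 3·2 = -7, t = 3 − 3·(-5) = 18  (check: 844·(-7) + 330·18 = 32)
  q = 1: r = 6, s = 2 − 1·(-7) = 9, t = -5 − 1·18 = -23  (check: 844·9 + 330·(-23) = 6)
  q = 5: r = 2, s = -7 − 5·9 = -52, t = 18 − 5·(-23) = 133  (check: 844·(-52) + 330·133 = 2)
The row with r = 2 (the gcd) gives the Bezout coefficients s = -52, t = 133.
Result: 844 · (-52) + 330 · (133) = 2.

gcd(844, 330) = 2; s = -52, t = 133 (check: 844·(-52) + 330·133 = 2).


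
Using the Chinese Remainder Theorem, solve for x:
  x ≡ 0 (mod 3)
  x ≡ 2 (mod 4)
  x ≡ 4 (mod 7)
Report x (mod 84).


Moduli 3, 4, 7 are pairwise coprime; by CRT there is a unique solution modulo M = 3 · 4 · 7 = 84.
Solve pairwise, accumulating the modulus:
  Start with x ≡ 0 (mod 3).
  Combine with x ≡ 2 (mod 4): since gcd(3, 4) = 1, we get a unique residue mod 12.
    Write x = 0 + 3·t and substitute into x ≡ 2 (mod 4): 3·t ≡ 2 − 0 = 2 (mod 4).
    The inverse of 3 mod 4 is 3 (since 3·3 = 9 = 2·4 + 1), so t ≡ 3·2 = 6 ≡ 2 (mod 4).
    Then x = 0 + 3·2 = 6, valid modulo lcm(3, 4) = 12: x ≡ 6 (mod 12).
  Combine with x ≡ 4 (mod 7): since gcd(12, 7) = 1, we get a unique residue mod 84.
    Write x = 6 + 12·t and substitute into x ≡ 4 (mod 7): 12·t ≡ 4 − 6 = -2 (mod 7).
    Reduce coefficients mod 7: 5·t ≡ 5 (mod 7).
    The inverse of 5 mod 7 is 3 (since 5·3 = 15 = 2·7 + 1), so t ≡ 3·5 = 15 ≡ 1 (mod 7).
    Then x = 6 + 12·1 = 18, valid modulo lcm(12, 7) = 84: x ≡ 18 (mod 84).
Verify: 18 mod 3 = 0 ✓, 18 mod 4 = 2 ✓, 18 mod 7 = 4 ✓.

x ≡ 18 (mod 84).


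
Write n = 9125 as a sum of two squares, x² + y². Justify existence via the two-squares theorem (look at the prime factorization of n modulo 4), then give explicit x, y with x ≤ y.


Step 1: Factor n = 9125 = 5^3 · 73.
Step 2: Check the mod-4 condition on each prime factor: 5 ≡ 1 (mod 4), exponent 3; 73 ≡ 1 (mod 4), exponent 1.
All primes ≡ 3 (mod 4) appear to even exponent (or don't appear), so by the two-squares theorem n IS expressible as a sum of two squares.
Step 3: Build a representation. Group n = k² · m with k = 5 and m = 5 · 73 = 365 (a product of primes ≡ 1 (mod 4)); a representation of m scales to one of n via (k·x)² + (k·y)² = k²(x² + y²). Each prime p ≡ 1 (mod 4) is itself a sum of two squares; find a² by testing p − a² for a perfect square:
  5: 5 − 1² = 4 = 2² ⇒ 5 = 1² + 2².
  73: 73 − 1² = 72, 73 − 2² = 69, 73 − 3² = 64 = 8² ⇒ 73 = 3² + 8².
  Combine using the Brahmagupta–Fibonacci identity (a² + b²)(c² + d²) = (ac − bd)² + (ad + bc)² = (ac + bd)² + (ad − bc)²:
  5 · 73 = 365: from (1² + 2²)(3² + 8²), take (1·3 − 2·8, 1·8 + 2·3) = (3 − 16, 8 + 6) = (-13, 14); dropping signs (only squares matter) gives (13, 14); check 13² + 14² = 169 + 196 = 365 ✓.
  Scale by k = 5: (5·13, 5·14) = (65, 70).
Step 4: Order so x ≤ y and verify: 65² + 70² = 4225 + 4900 = 9125 = n. ✓

n = 9125 = 65² + 70² (one valid representation with x ≤ y).


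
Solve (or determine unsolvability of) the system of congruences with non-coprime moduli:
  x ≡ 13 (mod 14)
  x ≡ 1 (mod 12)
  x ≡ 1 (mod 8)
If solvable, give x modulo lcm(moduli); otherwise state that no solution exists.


Moduli 14, 12, 8 are not pairwise coprime, so CRT works modulo lcm(m_i) when all pairwise compatibility conditions hold.
Pairwise compatibility: gcd(m_i, m_j) must divide a_i - a_j for every pair.
Merge one congruence at a time:
  Start: x ≡ 13 (mod 14).
  Combine with x ≡ 1 (mod 12): gcd(14, 12) = 2; 1 - 13 = -12, which IS divisible by 2, so compatible.
    Write x = 13 + 14·t and substitute into x ≡ 1 (mod 12): 14·t ≡ 1 − 13 = -12 (mod 12).
    Divide the congruence (and modulus) by g = 2: 7·t ≡ -6 (mod 6).
    Reduce coefficients mod 6: 1·t ≡ 0 (mod 6).
    So t ≡ 0 (mod 6).
    Then x = 13 + 14·0 = 13, valid modulo lcm(14, 12) = 84: x ≡ 13 (mod 84).
  Combine with x ≡ 1 (mod 8): gcd(84, 8) = 4; 1 - 13 = -12, which IS divisible by 4, so compatible.
    Write x = 13 + 84·t and substitute into x ≡ 1 (mod 8): 84·t ≡ 1 − 13 = -12 (mod 8).
    Divide the congruence (and modulus) by g = 4: 21·t ≡ -3 (mod 2).
    Reduce coefficients mod 2: 1·t ≡ 1 (mod 2).
    So t ≡ 1 (mod 2).
    Then x = 13 + 84·1 = 97, valid modulo lcm(84, 8) = 168: x ≡ 97 (mod 168).
Verify: 97 mod 14 = 13, 97 mod 12 = 1, 97 mod 8 = 1.

x ≡ 97 (mod 168).


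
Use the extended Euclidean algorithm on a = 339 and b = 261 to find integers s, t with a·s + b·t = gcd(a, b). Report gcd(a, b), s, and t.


Euclidean algorithm on (339, 261) — divide until remainder is 0:
  339 = 1 · 261 + 78
  261 = 3 · 78 + 27
  78 = 2 · 27 + 24
  27 = 1 · 24 + 3
  24 = 8 · 3 + 0
gcd(339, 261) = 3.
Track Bezout coefficients alongside the remainders: start with r₀ = 339 = a·1 + b·0 (s = 1, t = 0) and r₁ = 261 = a·0 + b·1 (s = 0, t = 1); each new remainder r_{k+1} = r_{k-1} − q_k·r_k inherits s_{k+1} = s_{k-1} − q_k·s_k, t_{k+1} = t_{k-1} − q_k·t_k, so r_k = a·s_k + b·t_k at every step:
  q = 1: r = 78, s = 1 − 1·0 = 1, t = 0 − 1·1 = -1  (check: 339·1 + 261·(-1) = 78)
  q = 3: r = 27, s = 0 − 3·1 = -3, t = 1 − 3·(-1) = 4  (check: 339·(-3) + 261·4 = 27)
  q = 2: r = 24, s = 1 − 2·(-3) = 7, t = -1 − 2·4 = -9  (check: 339·7 + 261·(-9) = 24)
  q = 1: r = 3, s = -3 − 1·7 = -10, t = 4 − 1·(-9) = 13  (check: 339·(-10) + 261·13 = 3)
The row with r = 3 (the gcd) gives the Bezout coefficients s = -10, t = 13.
Result: 339 · (-10) + 261 · (13) = 3.

gcd(339, 261) = 3; s = -10, t = 13 (check: 339·(-10) + 261·13 = 3).


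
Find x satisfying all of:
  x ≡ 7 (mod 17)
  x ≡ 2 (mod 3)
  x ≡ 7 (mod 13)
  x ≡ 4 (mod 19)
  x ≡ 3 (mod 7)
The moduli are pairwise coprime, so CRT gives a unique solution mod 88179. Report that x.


Product of moduli M = 17 · 3 · 13 · 19 · 7 = 88179.
Merge one congruence at a time:
  Start: x ≡ 7 (mod 17).
  Combine with x ≡ 2 (mod 3); new modulus lcm = 51.
    Write x = 7 + 17·t and substitute into x ≡ 2 (mod 3): 17·t ≡ 2 − 7 = -5 (mod 3).
    Reduce coefficients mod 3: 2·t ≡ 1 (mod 3).
    The inverse of 2 mod 3 is 2 (since 2·2 = 4 = 1·3 + 1), so t ≡ 2·1 = 2 ≡ 2 (mod 3).
    Then x = 7 + 17·2 = 41, valid modulo lcm(17, 3) = 51: x ≡ 41 (mod 51).
  Combine with x ≡ 7 (mod 13); new modulus lcm = 663.
    Write x = 41 + 51·t and substitute into x ≡ 7 (mod 13): 51·t ≡ 7 − 41 = -34 (mod 13).
    Reduce coefficients mod 13: 12·t ≡ 5 (mod 13).
    The inverse of 12 mod 13 is 12 (since 12·12 = 144 = 11·13 + 1), so t ≡ 12·5 = 60 ≡ 8 (mod 13).
    Then x = 41 + 51·8 = 449, valid modulo lcm(51, 13) = 663: x ≡ 449 (mod 663).
  Combine with x ≡ 4 (mod 19); new modulus lcm = 12597.
    Write x = 449 + 663·t and substitute into x ≡ 4 (mod 19): 663·t ≡ 4 − 449 = -445 (mod 19).
    Reduce coefficients mod 19: 17·t ≡ 11 (mod 19).
    The inverse of 17 mod 19 is 9 (since 17·9 = 153 = 8·19 + 1), so t ≡ 9·11 = 99 ≡ 4 (mod 19).
    Then x = 449 + 663·4 = 3101, valid modulo lcm(663, 19) = 12597: x ≡ 3101 (mod 12597).
  Combine with x ≡ 3 (mod 7); new modulus lcm = 88179.
    Write x = 3101 + 12597·t and substitute into x ≡ 3 (mod 7): 12597·t ≡ 3 − 3101 = -3098 (mod 7).
    Reduce coefficients mod 7: 4·t ≡ 3 (mod 7).
    The inverse of 4 mod 7 is 2 (since 4·2 = 8 = 1·7 + 1), so t ≡ 2·3 = 6 ≡ 6 (mod 7).
    Then x = 3101 + 12597·6 = 78683, valid modulo lcm(12597, 7) = 88179: x ≡ 78683 (mod 88179).
Verify against each original: 78683 mod 17 = 7, 78683 mod 3 = 2, 78683 mod 13 = 7, 78683 mod 19 = 4, 78683 mod 7 = 3.

x ≡ 78683 (mod 88179).


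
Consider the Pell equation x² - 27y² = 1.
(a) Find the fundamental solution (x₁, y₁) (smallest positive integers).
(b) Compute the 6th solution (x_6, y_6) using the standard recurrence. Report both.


Step 1: Find the fundamental solution (x₁, y₁) of x² - 27y² = 1.
  Expand √27 as a continued fraction. a₀ = ⌊√27⌋ = 5; iterate m_{k+1} = d_k·a_k − m_k, d_{k+1} = (27 − m_{k+1}²)/d_k, a_{k+1} = ⌊(a₀ + m_{k+1})/d_{k+1}⌋ (starting m₀ = 0, d₀ = 1), with convergents p_k = a_k·p_{k-1} + p_{k-2}, q_k = a_k·q_{k-1} + q_{k-2} (p₋₁ = 1, q₋₁ = 0):
  k = 0: a₀ = 5; p₀/q₀ = 5/1; p₀² − 27·q₀² = 25 − 27 = -2.
  k = 1: m = 5, d = 2, a = ⌊(5 + 5)/2⌋ = 5; p/q = (5·5 + 1)/(5·1 + 0) = 26/5; p² − 27·q² = 676 − 675 = 1.
  The first convergent with p² − 27·q² = 1 gives the fundamental solution (x₁, y₁) = (26, 5).
Step 2: Apply the recurrence (x_{n+1}, y_{n+1}) = (x₁x_n + 27y₁y_n, x₁y_n + y₁x_n) repeatedly.
  From (x_1, y_1) = (26, 5): x_2 = 26·26 + 27·5·5 = 1351; y_2 = 26·5 + 5·26 = 260.
  From (x_2, y_2) = (1351, 260): x_3 = 26·1351 + 27·5·260 = 70226; y_3 = 26·260 + 5·1351 = 13515.
  From (x_3, y_3) = (70226, 13515): x_4 = 26·70226 + 27·5·13515 = 3650401; y_4 = 26·13515 + 5·70226 = 702520.
  From (x_4, y_4) = (3650401, 702520): x_5 = 26·3650401 + 27·5·702520 = 189750626; y_5 = 26·702520 + 5·3650401 = 36517525.
  From (x_5, y_5) = (189750626, 36517525): x_6 = 26·189750626 + 27·5·36517525 = 9863382151; y_6 = 26·36517525 + 5·189750626 = 1898208780.
Step 3: Verify x_6² - 27·y_6² = 97286307456665386801 - 97286307456665386800 = 1 (should be 1). ✓

(x_1, y_1) = (26, 5); (x_6, y_6) = (9863382151, 1898208780).
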